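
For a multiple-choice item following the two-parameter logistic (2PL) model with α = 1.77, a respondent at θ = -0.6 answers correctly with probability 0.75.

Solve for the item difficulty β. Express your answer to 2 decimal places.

P(θ) = 1 / (1 + exp(−α(θ − β)))
logit(0.75) = ln(0.75/0.25) = 1.0986
β = θ − logit/(α) = -0.6 − 1.0986/1.7700 = -1.2207

-1.22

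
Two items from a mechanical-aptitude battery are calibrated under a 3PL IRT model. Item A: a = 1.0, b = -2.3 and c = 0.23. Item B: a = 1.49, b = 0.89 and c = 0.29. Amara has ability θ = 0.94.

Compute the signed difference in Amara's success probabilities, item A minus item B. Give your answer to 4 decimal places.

P(θ) = c + (1 − c) · 1 / (1 + exp(−a(θ − b)))
P_A = 0.9710
P_B = 0.6582
P_A − P_B = 0.3128

0.3128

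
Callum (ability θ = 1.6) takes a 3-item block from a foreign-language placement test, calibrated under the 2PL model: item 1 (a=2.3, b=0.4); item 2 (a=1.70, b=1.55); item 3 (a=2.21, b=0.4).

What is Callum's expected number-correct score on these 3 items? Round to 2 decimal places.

P(θ) = 1 / (1 + exp(−a(θ − b)))
P_1 = 1/(1+e^{-2.7600}) = 0.9405
P_2 = 1/(1+e^{-0.0850}) = 0.5212
P_3 = 1/(1+e^{-2.6520}) = 0.9341
E[score] = 0.9405 + 0.5212 + 0.9341 = 2.3958

2.40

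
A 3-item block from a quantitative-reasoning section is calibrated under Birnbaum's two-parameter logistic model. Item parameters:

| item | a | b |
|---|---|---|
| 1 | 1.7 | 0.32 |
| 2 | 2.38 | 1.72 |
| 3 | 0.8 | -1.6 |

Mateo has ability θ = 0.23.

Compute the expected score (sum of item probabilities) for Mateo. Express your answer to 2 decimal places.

P(θ) = 1 / (1 + exp(−a(θ − b)))
P_1 = 1/(1+e^{0.1530}) = 0.4618
P_2 = 1/(1+e^{3.5462}) = 0.0280
P_3 = 1/(1+e^{-1.4640}) = 0.8121
E[score] = 0.4618 + 0.0280 + 0.8121 = 1.3020

1.30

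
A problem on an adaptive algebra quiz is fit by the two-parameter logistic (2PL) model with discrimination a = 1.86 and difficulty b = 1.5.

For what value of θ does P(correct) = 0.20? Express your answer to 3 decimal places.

0.755

P(θ) = 1 / (1 + exp(−a(θ − b)))
logit = ln(0.2000/0.8000) = -1.3863
θ = b + logit/(a) = 1.5 + (-1.3863)/1.8600 = 0.7547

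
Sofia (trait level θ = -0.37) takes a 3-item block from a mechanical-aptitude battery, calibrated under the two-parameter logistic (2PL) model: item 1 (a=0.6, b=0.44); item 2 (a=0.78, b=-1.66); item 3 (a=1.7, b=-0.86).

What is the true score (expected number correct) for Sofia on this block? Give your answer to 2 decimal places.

P(θ) = 1 / (1 + exp(−a(θ − b)))
P_1 = 1/(1+e^{0.4860}) = 0.3808
P_2 = 1/(1+e^{-1.0062}) = 0.7323
P_3 = 1/(1+e^{-0.8330}) = 0.6970
E[score] = 0.3808 + 0.7323 + 0.6970 = 1.8101

1.81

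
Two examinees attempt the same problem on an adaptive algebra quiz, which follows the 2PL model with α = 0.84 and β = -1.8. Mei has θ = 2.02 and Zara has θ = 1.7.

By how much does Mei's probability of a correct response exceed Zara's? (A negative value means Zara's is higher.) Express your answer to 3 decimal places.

0.011

P(θ) = 1 / (1 + exp(−α(θ − β)))
P(Mei) = 0.9612  [exponent 3.2088]
P(Zara) = 0.9498  [exponent 2.9400]
Difference = 0.9612 − 0.9498 = 0.0114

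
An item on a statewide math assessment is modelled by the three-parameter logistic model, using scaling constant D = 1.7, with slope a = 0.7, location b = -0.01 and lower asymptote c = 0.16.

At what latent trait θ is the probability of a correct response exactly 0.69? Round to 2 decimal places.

0.44

P(θ) = c + (1 − c) · 1 / (1 + exp(−D·a(θ − b)))
Remove guessing floor: (0.69 − 0.16)/(1 − 0.16) = 0.6310
logit = ln(0.6310/0.3690) = 0.5363
θ = b + logit/(1.7·a) = -0.01 + 0.5363/1.1900 = 0.4407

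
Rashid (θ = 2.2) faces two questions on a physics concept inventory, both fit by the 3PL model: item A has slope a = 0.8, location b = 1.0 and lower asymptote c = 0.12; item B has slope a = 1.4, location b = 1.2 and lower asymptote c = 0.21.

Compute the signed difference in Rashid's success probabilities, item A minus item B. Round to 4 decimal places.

-0.0874

P(θ) = c + (1 − c) · 1 / (1 + exp(−a(θ − b)))
P_A = 0.7563
P_B = 0.8437
P_A − P_B = -0.0874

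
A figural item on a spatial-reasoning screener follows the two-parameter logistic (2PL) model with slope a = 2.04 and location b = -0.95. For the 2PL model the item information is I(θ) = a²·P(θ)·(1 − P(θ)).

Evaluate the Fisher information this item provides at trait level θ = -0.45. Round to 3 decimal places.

0.811

P = 1/(1+e^{-1.0200}) = 0.7350
P(1−P) = 0.7350 × 0.2650 = 0.1948
I = a² × P(1−P) = 2.04² × 0.1948 = 0.81063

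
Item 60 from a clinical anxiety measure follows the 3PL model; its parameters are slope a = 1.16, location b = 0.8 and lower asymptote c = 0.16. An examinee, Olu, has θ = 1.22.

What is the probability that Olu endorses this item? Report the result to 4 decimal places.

P(θ) = c + (1 − c) · 1 / (1 + exp(−a(θ − b)))
Exponent: 1.16 × (1.22 − 0.8) = 0.4872
1/(1 + e^{-0.4872}) = 0.6194
P = 0.16 + 0.84 × 0.6194 = 0.6803

0.6803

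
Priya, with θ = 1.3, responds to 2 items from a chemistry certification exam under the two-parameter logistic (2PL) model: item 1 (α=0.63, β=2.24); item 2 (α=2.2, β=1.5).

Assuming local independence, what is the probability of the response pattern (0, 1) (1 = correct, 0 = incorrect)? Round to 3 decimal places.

P(θ) = 1 / (1 + exp(−α(θ − β)))
P_1 = 1/(1+e^{0.5922}) = 0.3561
P_2 = 1/(1+e^{0.4400}) = 0.3917
L = (1−P_1) × P_2 = 0.6439 × 0.3917 = 0.25223

0.252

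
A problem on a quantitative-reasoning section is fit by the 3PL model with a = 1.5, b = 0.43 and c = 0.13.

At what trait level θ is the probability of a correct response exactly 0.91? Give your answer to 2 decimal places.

1.87

P(θ) = c + (1 − c) · 1 / (1 + exp(−a(θ − b)))
Remove guessing floor: (0.91 − 0.13)/(1 − 0.13) = 0.8966
logit = ln(0.8966/0.1034) = 2.1595
θ = b + logit/(a) = 0.43 + 2.1595/1.5000 = 1.8697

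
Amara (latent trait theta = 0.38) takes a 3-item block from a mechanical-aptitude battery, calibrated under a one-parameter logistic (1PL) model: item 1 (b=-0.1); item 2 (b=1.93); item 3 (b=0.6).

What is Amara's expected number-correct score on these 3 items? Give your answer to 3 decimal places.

1.238

P(theta) = 1 / (1 + exp(−(theta − b)))
P_1 = 1/(1+e^{-0.4800}) = 0.6177
P_2 = 1/(1+e^{1.5500}) = 0.1751
P_3 = 1/(1+e^{0.2200}) = 0.4452
E[score] = 0.6177 + 0.1751 + 0.4452 = 1.2381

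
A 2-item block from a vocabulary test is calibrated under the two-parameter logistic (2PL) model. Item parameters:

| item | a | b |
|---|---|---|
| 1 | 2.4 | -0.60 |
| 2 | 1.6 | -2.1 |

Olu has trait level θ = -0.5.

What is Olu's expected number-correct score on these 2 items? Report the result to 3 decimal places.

1.488

P(θ) = 1 / (1 + exp(−a(θ − b)))
P_1 = 1/(1+e^{-0.2400}) = 0.5597
P_2 = 1/(1+e^{-2.5600}) = 0.9282
E[score] = 0.5597 + 0.9282 = 1.4880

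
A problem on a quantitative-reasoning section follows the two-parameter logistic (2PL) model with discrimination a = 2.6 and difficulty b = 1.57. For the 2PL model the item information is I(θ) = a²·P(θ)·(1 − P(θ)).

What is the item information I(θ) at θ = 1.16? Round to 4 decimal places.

1.2881

P = 1/(1+e^{1.0660}) = 0.2562
P(1−P) = 0.2562 × 0.7438 = 0.1905
I = a² × P(1−P) = 2.6² × 0.1905 = 1.28808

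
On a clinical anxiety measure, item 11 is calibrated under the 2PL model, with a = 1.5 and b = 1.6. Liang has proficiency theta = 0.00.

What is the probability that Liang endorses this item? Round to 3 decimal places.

P(theta) = 1 / (1 + exp(−a(theta − b)))
Exponent: 1.5 × (0.00 − 1.6) = -2.4000
1/(1 + e^{2.4000}) = 0.0832

0.083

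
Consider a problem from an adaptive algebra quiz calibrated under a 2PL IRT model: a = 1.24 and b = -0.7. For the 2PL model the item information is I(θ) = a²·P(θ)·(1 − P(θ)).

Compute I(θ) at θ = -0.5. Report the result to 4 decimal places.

0.3785

P = 1/(1+e^{-0.2480}) = 0.5617
P(1−P) = 0.5617 × 0.4383 = 0.2462
I = a² × P(1−P) = 1.24² × 0.2462 = 0.37855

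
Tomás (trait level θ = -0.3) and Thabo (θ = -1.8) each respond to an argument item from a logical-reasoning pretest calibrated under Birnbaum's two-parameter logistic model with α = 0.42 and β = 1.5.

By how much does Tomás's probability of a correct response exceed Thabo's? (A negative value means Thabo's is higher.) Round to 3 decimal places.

0.119

P(θ) = 1 / (1 + exp(−α(θ − β)))
P(Tomás) = 0.3195  [exponent -0.7560]
P(Thabo) = 0.2000  [exponent -1.3860]
Difference = 0.3195 − 0.2000 = 0.1195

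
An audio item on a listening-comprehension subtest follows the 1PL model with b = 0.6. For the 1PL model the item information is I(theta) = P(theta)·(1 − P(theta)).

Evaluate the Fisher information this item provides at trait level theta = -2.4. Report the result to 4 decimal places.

0.0452

P = 1/(1+e^{3.0000}) = 0.0474
P(1−P) = 0.0474 × 0.9526 = 0.0452
I = P(1−P) = 0.04518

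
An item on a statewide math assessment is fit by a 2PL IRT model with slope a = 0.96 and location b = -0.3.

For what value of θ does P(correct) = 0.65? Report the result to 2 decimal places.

P(θ) = 1 / (1 + exp(−a(θ − b)))
logit = ln(0.6500/0.3500) = 0.6190
θ = b + logit/(a) = -0.3 + 0.6190/0.9600 = 0.3448

0.34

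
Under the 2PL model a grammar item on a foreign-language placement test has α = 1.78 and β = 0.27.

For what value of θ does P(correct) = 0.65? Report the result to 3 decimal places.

P(θ) = 1 / (1 + exp(−α(θ − β)))
logit = ln(0.6500/0.3500) = 0.6190
θ = β + logit/(α) = 0.27 + 0.6190/1.7800 = 0.6178

0.618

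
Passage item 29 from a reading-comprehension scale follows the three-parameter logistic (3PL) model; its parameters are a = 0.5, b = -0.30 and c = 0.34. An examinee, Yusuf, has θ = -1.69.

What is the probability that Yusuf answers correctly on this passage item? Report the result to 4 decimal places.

0.5597

P(θ) = c + (1 − c) · 1 / (1 + exp(−a(θ − b)))
Exponent: 0.5 × (-1.69 − (-0.30)) = -0.6950
1/(1 + e^{0.6950}) = 0.3329
P = 0.34 + 0.66 × 0.3329 = 0.5597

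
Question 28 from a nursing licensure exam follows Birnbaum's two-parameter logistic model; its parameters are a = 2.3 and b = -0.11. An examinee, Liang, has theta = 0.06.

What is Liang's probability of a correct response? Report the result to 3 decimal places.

P(theta) = 1 / (1 + exp(−a(theta − b)))
Exponent: 2.3 × (0.06 − (-0.11)) = 0.3910
1/(1 + e^{-0.3910}) = 0.5965

0.597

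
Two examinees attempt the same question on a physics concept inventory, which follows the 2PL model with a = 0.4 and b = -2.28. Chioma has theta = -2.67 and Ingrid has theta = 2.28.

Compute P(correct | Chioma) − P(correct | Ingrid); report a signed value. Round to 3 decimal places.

P(theta) = 1 / (1 + exp(−a(theta − b)))
P(Chioma) = 0.4611  [exponent -0.1560]
P(Ingrid) = 0.8610  [exponent 1.8240]
Difference = 0.4611 − 0.8610 = -0.4000

-0.400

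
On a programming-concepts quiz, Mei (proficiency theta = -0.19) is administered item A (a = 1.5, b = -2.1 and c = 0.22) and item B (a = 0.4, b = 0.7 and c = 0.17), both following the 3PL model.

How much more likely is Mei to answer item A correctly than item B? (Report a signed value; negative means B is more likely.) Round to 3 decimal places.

0.446

P(theta) = c + (1 − c) · 1 / (1 + exp(−a(theta − b)))
P_A = 0.9579
P_B = 0.5119
P_A − P_B = 0.4460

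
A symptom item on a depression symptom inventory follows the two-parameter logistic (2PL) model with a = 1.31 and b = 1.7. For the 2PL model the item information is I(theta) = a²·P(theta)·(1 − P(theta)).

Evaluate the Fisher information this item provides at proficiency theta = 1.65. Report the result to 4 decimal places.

P = 1/(1+e^{0.0655}) = 0.4836
P(1−P) = 0.4836 × 0.5164 = 0.2497
I = a² × P(1−P) = 1.31² × 0.2497 = 0.42857

0.4286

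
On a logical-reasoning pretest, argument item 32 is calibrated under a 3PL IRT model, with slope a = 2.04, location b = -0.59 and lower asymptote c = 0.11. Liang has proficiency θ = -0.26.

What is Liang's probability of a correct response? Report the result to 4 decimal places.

0.6994

P(θ) = c + (1 − c) · 1 / (1 + exp(−a(θ − b)))
Exponent: 2.04 × (-0.26 − (-0.59)) = 0.6732
1/(1 + e^{-0.6732}) = 0.6622
P = 0.11 + 0.89 × 0.6622 = 0.6994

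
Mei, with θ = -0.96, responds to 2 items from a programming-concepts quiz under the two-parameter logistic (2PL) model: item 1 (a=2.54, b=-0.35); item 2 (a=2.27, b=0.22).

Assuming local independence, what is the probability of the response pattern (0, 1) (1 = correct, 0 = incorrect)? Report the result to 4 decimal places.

P(θ) = 1 / (1 + exp(−a(θ − b)))
P_1 = 1/(1+e^{1.5494}) = 0.1752
P_2 = 1/(1+e^{2.6786}) = 0.0642
L = (1−P_1) × P_2 = 0.8248 × 0.0642 = 0.05299

0.0530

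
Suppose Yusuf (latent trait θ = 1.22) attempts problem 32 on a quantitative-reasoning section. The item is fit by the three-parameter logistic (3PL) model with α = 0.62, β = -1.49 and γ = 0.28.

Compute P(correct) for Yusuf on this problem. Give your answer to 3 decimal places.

0.887

P(θ) = γ + (1 − γ) · 1 / (1 + exp(−α(θ − β)))
Exponent: 0.62 × (1.22 − (-1.49)) = 1.6802
1/(1 + e^{-1.6802}) = 0.8429
P = 0.28 + 0.72 × 0.8429 = 0.8869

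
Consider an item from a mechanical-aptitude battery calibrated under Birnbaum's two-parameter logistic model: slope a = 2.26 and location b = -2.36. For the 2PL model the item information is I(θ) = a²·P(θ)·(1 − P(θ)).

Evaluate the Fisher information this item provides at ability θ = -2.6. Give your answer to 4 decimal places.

1.1874

P = 1/(1+e^{0.5424}) = 0.3676
P(1−P) = 0.3676 × 0.6324 = 0.2325
I = a² × P(1−P) = 2.26² × 0.2325 = 1.18740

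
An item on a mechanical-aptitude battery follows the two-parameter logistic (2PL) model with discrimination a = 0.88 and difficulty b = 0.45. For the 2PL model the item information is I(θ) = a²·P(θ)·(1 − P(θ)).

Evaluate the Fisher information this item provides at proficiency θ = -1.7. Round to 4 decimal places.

P = 1/(1+e^{1.8920}) = 0.1310
P(1−P) = 0.1310 × 0.8690 = 0.1139
I = a² × P(1−P) = 0.88² × 0.1139 = 0.08817

0.0882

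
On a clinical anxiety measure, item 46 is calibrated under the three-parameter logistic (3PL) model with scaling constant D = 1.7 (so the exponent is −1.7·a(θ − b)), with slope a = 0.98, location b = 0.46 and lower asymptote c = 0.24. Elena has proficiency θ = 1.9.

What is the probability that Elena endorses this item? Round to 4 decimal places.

0.9367

P(θ) = c + (1 − c) · 1 / (1 + exp(−D·a(θ − b)))
Exponent: 1.7 × 0.98 × (1.9 − 0.46) = 2.3990
1/(1 + e^{-2.3990}) = 0.9168
P = 0.24 + 0.76 × 0.9168 = 0.9367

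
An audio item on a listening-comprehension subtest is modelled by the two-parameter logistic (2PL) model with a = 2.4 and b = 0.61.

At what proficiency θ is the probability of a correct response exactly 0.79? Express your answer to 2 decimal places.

1.16

P(θ) = 1 / (1 + exp(−a(θ − b)))
logit = ln(0.7900/0.2100) = 1.3249
θ = b + logit/(a) = 0.61 + 1.3249/2.4000 = 1.1621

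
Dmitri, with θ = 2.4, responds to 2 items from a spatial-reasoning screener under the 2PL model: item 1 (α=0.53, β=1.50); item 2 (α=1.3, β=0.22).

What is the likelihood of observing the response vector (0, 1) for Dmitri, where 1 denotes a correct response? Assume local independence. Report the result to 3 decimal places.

P(θ) = 1 / (1 + exp(−α(θ − β)))
P_1 = 1/(1+e^{-0.4770}) = 0.6170
P_2 = 1/(1+e^{-2.8340}) = 0.9445
L = (1−P_1) × P_2 = 0.3830 × 0.9445 = 0.36170

0.362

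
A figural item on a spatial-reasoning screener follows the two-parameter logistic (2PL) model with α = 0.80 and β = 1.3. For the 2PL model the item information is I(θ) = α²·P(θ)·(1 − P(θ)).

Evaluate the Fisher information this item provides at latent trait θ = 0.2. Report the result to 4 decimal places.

P = 1/(1+e^{0.8800}) = 0.2932
P(1−P) = 0.2932 × 0.7068 = 0.2072
I = α² × P(1−P) = 0.80² × 0.2072 = 0.13262

0.1326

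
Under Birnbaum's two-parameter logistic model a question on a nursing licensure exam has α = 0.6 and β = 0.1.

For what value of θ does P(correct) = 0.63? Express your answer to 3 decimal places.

P(θ) = 1 / (1 + exp(−α(θ − β)))
logit = ln(0.6300/0.3700) = 0.5322
θ = β + logit/(α) = 0.1 + 0.5322/0.6000 = 0.9870

0.987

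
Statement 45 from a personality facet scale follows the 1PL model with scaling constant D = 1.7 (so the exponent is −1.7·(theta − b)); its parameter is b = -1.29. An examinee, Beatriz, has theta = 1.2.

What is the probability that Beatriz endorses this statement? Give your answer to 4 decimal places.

P(theta) = 1 / (1 + exp(−D·(theta − b)))
Exponent: 1.7 × (1.2 − (-1.29)) = 4.2330
1/(1 + e^{-4.2330}) = 0.9857
P = 0.9857

0.9857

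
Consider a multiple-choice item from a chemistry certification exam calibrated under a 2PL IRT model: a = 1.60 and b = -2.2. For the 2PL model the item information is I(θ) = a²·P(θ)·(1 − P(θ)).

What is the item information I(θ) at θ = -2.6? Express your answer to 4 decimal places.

P = 1/(1+e^{0.6400}) = 0.3452
P(1−P) = 0.3452 × 0.6548 = 0.2261
I = a² × P(1−P) = 1.60² × 0.2261 = 0.57869

0.5787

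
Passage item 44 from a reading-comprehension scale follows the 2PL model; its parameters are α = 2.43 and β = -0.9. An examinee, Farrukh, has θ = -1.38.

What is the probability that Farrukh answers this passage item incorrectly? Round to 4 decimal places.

0.7625

P(θ) = 1 / (1 + exp(−α(θ − β)))
Exponent: 2.43 × (-1.38 − (-0.9)) = -1.1664
1/(1 + e^{1.1664}) = 0.2375
P(incorrect) = 1 − 0.2375 = 0.7625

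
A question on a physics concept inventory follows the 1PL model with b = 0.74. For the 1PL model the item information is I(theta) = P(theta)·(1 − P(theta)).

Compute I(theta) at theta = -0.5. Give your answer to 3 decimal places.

0.174

P = 1/(1+e^{1.2400}) = 0.2244
P(1−P) = 0.2244 × 0.7756 = 0.1741
I = P(1−P) = 0.17406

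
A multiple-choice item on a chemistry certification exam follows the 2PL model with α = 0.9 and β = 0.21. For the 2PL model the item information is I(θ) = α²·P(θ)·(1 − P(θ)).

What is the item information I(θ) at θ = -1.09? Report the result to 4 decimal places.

P = 1/(1+e^{1.1700}) = 0.2369
P(1−P) = 0.2369 × 0.7631 = 0.1808
I = α² × P(1−P) = 0.9² × 0.1808 = 0.14641

0.1464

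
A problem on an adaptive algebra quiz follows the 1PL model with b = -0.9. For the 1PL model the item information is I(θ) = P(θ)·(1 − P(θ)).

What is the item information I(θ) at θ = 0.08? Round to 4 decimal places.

P = 1/(1+e^{-0.9800}) = 0.7271
P(1−P) = 0.7271 × 0.2729 = 0.1984
I = P(1−P) = 0.19842

0.1984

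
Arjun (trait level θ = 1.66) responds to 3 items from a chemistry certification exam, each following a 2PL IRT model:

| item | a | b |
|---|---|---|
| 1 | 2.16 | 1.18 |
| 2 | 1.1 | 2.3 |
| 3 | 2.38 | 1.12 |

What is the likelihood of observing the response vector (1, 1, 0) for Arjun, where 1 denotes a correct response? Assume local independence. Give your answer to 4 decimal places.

P(θ) = 1 / (1 + exp(−a(θ − b)))
P_1 = 1/(1+e^{-1.0368}) = 0.7382
P_2 = 1/(1+e^{0.7040}) = 0.3309
P_3 = 1/(1+e^{-1.2852}) = 0.7833
L = P_1 × P_2 × (1−P_3) = 0.7382 × 0.3309 × 0.2167 = 0.05293

0.0529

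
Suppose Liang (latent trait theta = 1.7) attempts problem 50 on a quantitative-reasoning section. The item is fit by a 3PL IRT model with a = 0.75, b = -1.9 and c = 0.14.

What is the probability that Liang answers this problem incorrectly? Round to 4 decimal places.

0.0542

P(theta) = c + (1 − c) · 1 / (1 + exp(−a(theta − b)))
Exponent: 0.75 × (1.7 − (-1.9)) = 2.7000
1/(1 + e^{-2.7000}) = 0.9370
P = 0.14 + 0.86 × 0.9370 = 0.9458
P(incorrect) = 1 − 0.9458 = 0.0542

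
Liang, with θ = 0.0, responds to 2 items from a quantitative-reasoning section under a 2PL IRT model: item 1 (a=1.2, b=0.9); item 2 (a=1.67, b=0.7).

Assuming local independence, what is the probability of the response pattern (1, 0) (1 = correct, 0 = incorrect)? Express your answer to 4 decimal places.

P(θ) = 1 / (1 + exp(−a(θ − b)))
P_1 = 1/(1+e^{1.0800}) = 0.2535
P_2 = 1/(1+e^{1.1690}) = 0.2370
L = P_1 × (1−P_2) = 0.2535 × 0.7630 = 0.19342

0.1934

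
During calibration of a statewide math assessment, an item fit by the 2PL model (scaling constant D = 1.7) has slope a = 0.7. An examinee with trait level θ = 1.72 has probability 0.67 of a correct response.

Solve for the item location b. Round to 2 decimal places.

P(θ) = 1 / (1 + exp(−D·a(θ − b)))
logit(0.67) = ln(0.67/0.33) = 0.7082
b = θ − logit/(1.7·a) = 1.72 − 0.7082/1.1900 = 1.1249

1.12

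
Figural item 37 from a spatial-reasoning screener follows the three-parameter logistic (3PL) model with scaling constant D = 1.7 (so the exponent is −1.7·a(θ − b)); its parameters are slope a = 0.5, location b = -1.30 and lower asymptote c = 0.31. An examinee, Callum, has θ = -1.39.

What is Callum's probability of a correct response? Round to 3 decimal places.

P(θ) = c + (1 − c) · 1 / (1 + exp(−D·a(θ − b)))
Exponent: 1.7 × 0.5 × (-1.39 − (-1.30)) = -0.0765
1/(1 + e^{0.0765}) = 0.4809
P = 0.31 + 0.69 × 0.4809 = 0.6418

0.642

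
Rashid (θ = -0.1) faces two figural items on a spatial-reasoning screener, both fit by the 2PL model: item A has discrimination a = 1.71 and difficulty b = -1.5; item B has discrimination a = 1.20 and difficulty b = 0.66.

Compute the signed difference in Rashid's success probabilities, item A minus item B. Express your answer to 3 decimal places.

0.630

P(θ) = 1 / (1 + exp(−a(θ − b)))
P_A = 0.9164
P_B = 0.2866
P_A − P_B = 0.6298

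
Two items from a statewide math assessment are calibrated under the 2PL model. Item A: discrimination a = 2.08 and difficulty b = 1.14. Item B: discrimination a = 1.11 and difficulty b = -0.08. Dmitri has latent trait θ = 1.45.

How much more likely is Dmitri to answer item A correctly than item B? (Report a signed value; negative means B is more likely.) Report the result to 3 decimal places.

P(θ) = 1 / (1 + exp(−a(θ − b)))
P_A = 0.6558
P_B = 0.8453
P_A − P_B = -0.1895

-0.189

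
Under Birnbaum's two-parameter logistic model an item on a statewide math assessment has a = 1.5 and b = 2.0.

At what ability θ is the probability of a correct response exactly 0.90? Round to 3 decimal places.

P(θ) = 1 / (1 + exp(−a(θ − b)))
logit = ln(0.9000/0.1000) = 2.1972
θ = b + logit/(a) = 2.0 + 2.1972/1.5000 = 3.4648

3.465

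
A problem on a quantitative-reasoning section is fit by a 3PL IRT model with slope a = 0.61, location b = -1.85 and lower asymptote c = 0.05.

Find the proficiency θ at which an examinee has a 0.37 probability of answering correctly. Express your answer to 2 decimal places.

P(θ) = c + (1 − c) · 1 / (1 + exp(−a(θ − b)))
Remove guessing floor: (0.37 − 0.05)/(1 − 0.05) = 0.3368
logit = ln(0.3368/0.6632) = -0.6774
θ = b + logit/(a) = -1.85 + (-0.6774)/0.6100 = -2.9605

-2.96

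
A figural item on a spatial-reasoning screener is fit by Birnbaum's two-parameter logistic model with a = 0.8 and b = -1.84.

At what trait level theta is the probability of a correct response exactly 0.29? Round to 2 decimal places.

-2.96

P(theta) = 1 / (1 + exp(−a(theta − b)))
logit = ln(0.2900/0.7100) = -0.8954
theta = b + logit/(a) = -1.84 + (-0.8954)/0.8000 = -2.9592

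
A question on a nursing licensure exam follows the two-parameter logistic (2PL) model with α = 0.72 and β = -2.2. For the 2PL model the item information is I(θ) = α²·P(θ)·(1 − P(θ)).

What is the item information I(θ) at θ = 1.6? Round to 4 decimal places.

P = 1/(1+e^{-2.7360}) = 0.9391
P(1−P) = 0.9391 × 0.0609 = 0.0572
I = α² × P(1−P) = 0.72² × 0.0572 = 0.02964

0.0296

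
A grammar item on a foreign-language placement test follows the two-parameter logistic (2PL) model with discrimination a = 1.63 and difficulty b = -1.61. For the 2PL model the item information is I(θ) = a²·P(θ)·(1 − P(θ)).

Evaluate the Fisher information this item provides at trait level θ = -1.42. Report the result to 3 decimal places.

0.649

P = 1/(1+e^{-0.3097}) = 0.5768
P(1−P) = 0.5768 × 0.4232 = 0.2441
I = a² × P(1−P) = 1.63² × 0.2441 = 0.64855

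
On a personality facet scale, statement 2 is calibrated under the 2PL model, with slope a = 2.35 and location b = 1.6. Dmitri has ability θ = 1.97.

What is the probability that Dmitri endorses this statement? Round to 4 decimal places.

0.7046

P(θ) = 1 / (1 + exp(−a(θ − b)))
Exponent: 2.35 × (1.97 − 1.6) = 0.8695
1/(1 + e^{-0.8695}) = 0.7046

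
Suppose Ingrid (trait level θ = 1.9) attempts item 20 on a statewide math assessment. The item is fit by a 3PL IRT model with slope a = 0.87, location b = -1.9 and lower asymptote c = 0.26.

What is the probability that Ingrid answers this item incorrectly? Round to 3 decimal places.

P(θ) = c + (1 − c) · 1 / (1 + exp(−a(θ − b)))
Exponent: 0.87 × (1.9 − (-1.9)) = 3.3060
1/(1 + e^{-3.3060}) = 0.9646
P = 0.26 + 0.74 × 0.9646 = 0.9738
P(incorrect) = 1 − 0.9738 = 0.0262

0.026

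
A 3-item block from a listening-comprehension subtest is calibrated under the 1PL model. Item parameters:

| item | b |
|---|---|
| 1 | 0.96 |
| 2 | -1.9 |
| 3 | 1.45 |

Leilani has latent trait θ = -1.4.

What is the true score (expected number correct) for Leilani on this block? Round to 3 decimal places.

P(θ) = 1 / (1 + exp(−(θ − b)))
P_1 = 1/(1+e^{2.3600}) = 0.0863
P_2 = 1/(1+e^{-0.5000}) = 0.6225
P_3 = 1/(1+e^{2.8500}) = 0.0547
E[score] = 0.0863 + 0.6225 + 0.0547 = 0.7634

0.763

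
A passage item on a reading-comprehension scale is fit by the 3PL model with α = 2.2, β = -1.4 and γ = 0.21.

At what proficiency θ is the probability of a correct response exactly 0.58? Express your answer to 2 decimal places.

P(θ) = γ + (1 − γ) · 1 / (1 + exp(−α(θ − β)))
Remove guessing floor: (0.58 − 0.21)/(1 − 0.21) = 0.4684
logit = ln(0.4684/0.5316) = -0.1268
θ = β + logit/(α) = -1.4 + (-0.1268)/2.2000 = -1.4576

-1.46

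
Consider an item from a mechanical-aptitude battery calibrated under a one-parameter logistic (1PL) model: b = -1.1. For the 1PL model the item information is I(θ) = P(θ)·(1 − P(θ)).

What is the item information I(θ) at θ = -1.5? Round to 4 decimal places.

P = 1/(1+e^{0.4000}) = 0.4013
P(1−P) = 0.4013 × 0.5987 = 0.2403
I = P(1−P) = 0.24026

0.2403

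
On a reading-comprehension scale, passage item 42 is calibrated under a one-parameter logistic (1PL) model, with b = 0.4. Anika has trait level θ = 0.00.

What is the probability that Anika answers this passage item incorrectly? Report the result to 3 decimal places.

0.599

P(θ) = 1 / (1 + exp(−(θ − b)))
Exponent: (0.00 − 0.4) = -0.4000
1/(1 + e^{0.4000}) = 0.4013
P = 0.4013
P(incorrect) = 1 − 0.4013 = 0.5987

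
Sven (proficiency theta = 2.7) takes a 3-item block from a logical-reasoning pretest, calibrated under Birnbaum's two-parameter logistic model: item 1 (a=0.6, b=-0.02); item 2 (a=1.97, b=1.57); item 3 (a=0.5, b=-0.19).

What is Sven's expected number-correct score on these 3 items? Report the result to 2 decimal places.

P(theta) = 1 / (1 + exp(−a(theta − b)))
P_1 = 1/(1+e^{-1.6320}) = 0.8364
P_2 = 1/(1+e^{-2.2261}) = 0.9026
P_3 = 1/(1+e^{-1.4450}) = 0.8092
E[score] = 0.8364 + 0.9026 + 0.8092 = 2.5482

2.55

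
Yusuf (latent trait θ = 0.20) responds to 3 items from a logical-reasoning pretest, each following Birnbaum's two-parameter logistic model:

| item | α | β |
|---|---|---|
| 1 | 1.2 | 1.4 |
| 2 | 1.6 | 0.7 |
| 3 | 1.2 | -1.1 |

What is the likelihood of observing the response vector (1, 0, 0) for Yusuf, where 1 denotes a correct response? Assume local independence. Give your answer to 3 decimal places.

0.023

P(θ) = 1 / (1 + exp(−α(θ − β)))
P_1 = 1/(1+e^{1.4400}) = 0.1915
P_2 = 1/(1+e^{0.8000}) = 0.3100
P_3 = 1/(1+e^{-1.5600}) = 0.8264
L = P_1 × (1−P_2) × (1−P_3) = 0.1915 × 0.6900 × 0.1736 = 0.02295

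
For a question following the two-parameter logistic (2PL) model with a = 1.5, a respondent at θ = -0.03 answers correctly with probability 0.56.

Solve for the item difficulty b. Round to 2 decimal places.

-0.19

P(θ) = 1 / (1 + exp(−a(θ − b)))
logit(0.56) = ln(0.56/0.44) = 0.2412
b = θ − logit/(a) = -0.03 − 0.2412/1.5000 = -0.1908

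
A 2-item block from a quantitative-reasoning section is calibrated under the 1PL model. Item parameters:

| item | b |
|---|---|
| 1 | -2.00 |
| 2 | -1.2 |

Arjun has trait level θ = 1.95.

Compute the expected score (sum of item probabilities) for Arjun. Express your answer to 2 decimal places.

P(θ) = 1 / (1 + exp(−(θ − b)))
P_1 = 1/(1+e^{-3.9500}) = 0.9811
P_2 = 1/(1+e^{-3.1500}) = 0.9589
E[score] = 0.9811 + 0.9589 = 1.9400

1.94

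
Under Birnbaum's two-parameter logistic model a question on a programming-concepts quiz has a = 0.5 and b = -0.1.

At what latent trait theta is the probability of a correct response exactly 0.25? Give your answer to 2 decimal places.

-2.30

P(theta) = 1 / (1 + exp(−a(theta − b)))
logit = ln(0.2500/0.7500) = -1.0986
theta = b + logit/(a) = -0.1 + (-1.0986)/0.5000 = -2.2972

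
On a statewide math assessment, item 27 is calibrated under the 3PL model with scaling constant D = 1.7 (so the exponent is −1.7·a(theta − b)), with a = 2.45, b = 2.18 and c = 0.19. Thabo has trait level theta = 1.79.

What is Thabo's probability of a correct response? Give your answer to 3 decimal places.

0.323

P(theta) = c + (1 − c) · 1 / (1 + exp(−D·a(theta − b)))
Exponent: 1.7 × 2.45 × (1.79 − 2.18) = -1.6244
1/(1 + e^{1.6244}) = 0.1646
P = 0.19 + 0.81 × 0.1646 = 0.3233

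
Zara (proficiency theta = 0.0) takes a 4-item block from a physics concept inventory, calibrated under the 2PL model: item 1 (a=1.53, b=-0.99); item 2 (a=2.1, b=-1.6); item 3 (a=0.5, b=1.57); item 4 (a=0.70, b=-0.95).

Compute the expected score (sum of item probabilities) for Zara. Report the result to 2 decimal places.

2.76

P(theta) = 1 / (1 + exp(−a(theta − b)))
P_1 = 1/(1+e^{-1.5147}) = 0.8198
P_2 = 1/(1+e^{-3.3600}) = 0.9664
P_3 = 1/(1+e^{0.7850}) = 0.3132
P_4 = 1/(1+e^{-0.6650}) = 0.6604
E[score] = 0.8198 + 0.9664 + 0.3132 + 0.6604 = 2.7598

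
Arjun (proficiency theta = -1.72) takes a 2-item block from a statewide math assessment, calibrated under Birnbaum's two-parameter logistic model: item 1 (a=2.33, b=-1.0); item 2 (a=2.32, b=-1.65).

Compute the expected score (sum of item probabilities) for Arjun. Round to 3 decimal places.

P(theta) = 1 / (1 + exp(−a(theta − b)))
P_1 = 1/(1+e^{1.6776}) = 0.1574
P_2 = 1/(1+e^{0.1624}) = 0.4595
E[score] = 0.1574 + 0.4595 = 0.6169

0.617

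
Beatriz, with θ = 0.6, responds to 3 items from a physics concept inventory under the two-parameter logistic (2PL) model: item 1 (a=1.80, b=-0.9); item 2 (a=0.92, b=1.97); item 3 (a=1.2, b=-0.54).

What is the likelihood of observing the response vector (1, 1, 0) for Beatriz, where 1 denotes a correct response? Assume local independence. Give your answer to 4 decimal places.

P(θ) = 1 / (1 + exp(−a(θ − b)))
P_1 = 1/(1+e^{-2.7000}) = 0.9370
P_2 = 1/(1+e^{1.2604}) = 0.2209
P_3 = 1/(1+e^{-1.3680}) = 0.7971
L = P_1 × P_2 × (1−P_3) = 0.9370 × 0.2209 × 0.2029 = 0.04201

0.0420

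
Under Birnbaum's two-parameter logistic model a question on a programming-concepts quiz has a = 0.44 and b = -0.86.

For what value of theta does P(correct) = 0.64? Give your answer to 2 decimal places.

0.45

P(theta) = 1 / (1 + exp(−a(theta − b)))
logit = ln(0.6400/0.3600) = 0.5754
theta = b + logit/(a) = -0.86 + 0.5754/0.4400 = 0.4476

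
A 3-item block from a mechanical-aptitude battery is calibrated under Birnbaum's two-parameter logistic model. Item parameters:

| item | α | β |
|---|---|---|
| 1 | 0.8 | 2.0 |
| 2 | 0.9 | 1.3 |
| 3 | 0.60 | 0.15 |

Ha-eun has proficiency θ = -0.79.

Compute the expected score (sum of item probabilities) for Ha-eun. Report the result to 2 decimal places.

P(θ) = 1 / (1 + exp(−α(θ − β)))
P_1 = 1/(1+e^{2.2320}) = 0.0969
P_2 = 1/(1+e^{1.8810}) = 0.1323
P_3 = 1/(1+e^{0.5640}) = 0.3626
E[score] = 0.0969 + 0.1323 + 0.3626 = 0.5918

0.59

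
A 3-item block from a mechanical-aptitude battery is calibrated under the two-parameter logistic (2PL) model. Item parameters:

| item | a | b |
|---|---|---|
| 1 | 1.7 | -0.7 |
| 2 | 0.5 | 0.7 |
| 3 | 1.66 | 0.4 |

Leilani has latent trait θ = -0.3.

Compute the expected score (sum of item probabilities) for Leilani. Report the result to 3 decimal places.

P(θ) = 1 / (1 + exp(−a(θ − b)))
P_1 = 1/(1+e^{-0.6800}) = 0.6637
P_2 = 1/(1+e^{0.5000}) = 0.3775
P_3 = 1/(1+e^{1.1620}) = 0.2383
E[score] = 0.6637 + 0.3775 + 0.2383 = 1.2796

1.280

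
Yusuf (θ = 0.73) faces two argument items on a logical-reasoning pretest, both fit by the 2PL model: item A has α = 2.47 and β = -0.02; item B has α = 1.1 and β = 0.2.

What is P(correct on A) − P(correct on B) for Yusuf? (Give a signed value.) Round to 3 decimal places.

0.223

P(θ) = 1 / (1 + exp(−α(θ − β)))
P_A = 0.8644
P_B = 0.6418
P_A − P_B = 0.2227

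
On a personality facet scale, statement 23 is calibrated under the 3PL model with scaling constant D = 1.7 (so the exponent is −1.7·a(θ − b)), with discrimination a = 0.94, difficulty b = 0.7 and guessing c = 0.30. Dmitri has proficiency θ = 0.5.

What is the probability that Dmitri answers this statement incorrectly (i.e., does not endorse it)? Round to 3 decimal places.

P(θ) = c + (1 − c) · 1 / (1 + exp(−D·a(θ − b)))
Exponent: 1.7 × 0.94 × (0.5 − 0.7) = -0.3196
1/(1 + e^{0.3196}) = 0.4208
P = 0.30 + 0.70 × 0.4208 = 0.5945
P(incorrect) = 1 − 0.5945 = 0.4055

0.405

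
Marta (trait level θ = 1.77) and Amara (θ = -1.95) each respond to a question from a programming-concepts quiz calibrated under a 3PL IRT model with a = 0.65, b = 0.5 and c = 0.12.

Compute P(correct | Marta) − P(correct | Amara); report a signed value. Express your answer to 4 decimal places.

0.4632

P(θ) = c + (1 − c) · 1 / (1 + exp(−a(θ − b)))
P(Marta) = 0.7320  [exponent 0.8255]
P(Amara) = 0.2687  [exponent -1.5925]
Difference = 0.7320 − 0.2687 = 0.4632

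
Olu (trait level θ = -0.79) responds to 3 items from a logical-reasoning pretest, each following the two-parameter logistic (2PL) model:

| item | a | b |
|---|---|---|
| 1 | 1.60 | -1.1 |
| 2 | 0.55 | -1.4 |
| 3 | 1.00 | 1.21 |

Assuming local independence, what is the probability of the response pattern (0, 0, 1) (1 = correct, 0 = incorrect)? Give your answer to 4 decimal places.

P(θ) = 1 / (1 + exp(−a(θ − b)))
P_1 = 1/(1+e^{-0.4960}) = 0.6215
P_2 = 1/(1+e^{-0.3355}) = 0.5831
P_3 = 1/(1+e^{2.0000}) = 0.1192
L = (1−P_1) × (1−P_2) × P_3 = 0.3785 × 0.4169 × 0.1192 = 0.01881

0.0188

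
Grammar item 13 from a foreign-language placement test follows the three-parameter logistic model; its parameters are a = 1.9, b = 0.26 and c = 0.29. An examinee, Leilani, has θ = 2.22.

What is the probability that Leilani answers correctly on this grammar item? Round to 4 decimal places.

P(θ) = c + (1 − c) · 1 / (1 + exp(−a(θ − b)))
Exponent: 1.9 × (2.22 − 0.26) = 3.7240
1/(1 + e^{-3.7240}) = 0.9764
P = 0.29 + 0.71 × 0.9764 = 0.9833

0.9833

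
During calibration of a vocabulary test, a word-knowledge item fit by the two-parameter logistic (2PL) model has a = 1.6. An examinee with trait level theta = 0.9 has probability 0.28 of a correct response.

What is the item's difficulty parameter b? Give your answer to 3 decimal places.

1.490

P(theta) = 1 / (1 + exp(−a(theta − b)))
logit(0.28) = ln(0.28/0.72) = -0.9445
b = theta − logit/(a) = 0.9 − (-0.9445)/1.6000 = 1.4903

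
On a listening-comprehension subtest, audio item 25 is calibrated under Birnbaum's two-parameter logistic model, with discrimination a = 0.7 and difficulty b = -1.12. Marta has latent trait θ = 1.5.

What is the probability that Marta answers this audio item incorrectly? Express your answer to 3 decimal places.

P(θ) = 1 / (1 + exp(−a(θ − b)))
Exponent: 0.7 × (1.5 − (-1.12)) = 1.8340
1/(1 + e^{-1.8340}) = 0.8622
P(incorrect) = 1 − 0.8622 = 0.1378

0.138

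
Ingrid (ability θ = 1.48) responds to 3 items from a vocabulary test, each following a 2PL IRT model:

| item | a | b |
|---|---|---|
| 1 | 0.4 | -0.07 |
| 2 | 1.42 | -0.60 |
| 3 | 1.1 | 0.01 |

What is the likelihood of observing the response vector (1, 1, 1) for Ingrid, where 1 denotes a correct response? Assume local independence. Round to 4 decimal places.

0.5156

P(θ) = 1 / (1 + exp(−a(θ − b)))
P_1 = 1/(1+e^{-0.6200}) = 0.6502
P_2 = 1/(1+e^{-2.9536}) = 0.9504
P_3 = 1/(1+e^{-1.6170}) = 0.8344
L = P_1 × P_2 × P_3 = 0.6502 × 0.9504 × 0.8344 = 0.51564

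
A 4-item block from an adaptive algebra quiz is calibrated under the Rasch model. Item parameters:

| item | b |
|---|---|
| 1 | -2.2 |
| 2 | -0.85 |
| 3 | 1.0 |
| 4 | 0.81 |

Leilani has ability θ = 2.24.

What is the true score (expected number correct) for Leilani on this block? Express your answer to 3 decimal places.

P(θ) = 1 / (1 + exp(−(θ − b)))
P_1 = 1/(1+e^{-4.4400}) = 0.9883
P_2 = 1/(1+e^{-3.0900}) = 0.9565
P_3 = 1/(1+e^{-1.2400}) = 0.7756
P_4 = 1/(1+e^{-1.4300}) = 0.8069
E[score] = 0.9883 + 0.9565 + 0.7756 + 0.8069 = 3.5273

3.527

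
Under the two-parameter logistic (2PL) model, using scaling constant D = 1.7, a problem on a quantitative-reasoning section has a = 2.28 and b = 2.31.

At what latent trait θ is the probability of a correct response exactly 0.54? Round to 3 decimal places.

P(θ) = 1 / (1 + exp(−D·a(θ − b)))
logit = ln(0.5400/0.4600) = 0.1603
θ = b + logit/(1.7·a) = 2.31 + 0.1603/3.8760 = 2.3514

2.351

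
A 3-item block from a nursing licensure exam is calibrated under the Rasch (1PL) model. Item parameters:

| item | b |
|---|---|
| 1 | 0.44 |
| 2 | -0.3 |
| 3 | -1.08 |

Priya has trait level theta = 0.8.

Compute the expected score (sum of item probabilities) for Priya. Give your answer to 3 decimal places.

P(theta) = 1 / (1 + exp(−(theta − b)))
P_1 = 1/(1+e^{-0.3600}) = 0.5890
P_2 = 1/(1+e^{-1.1000}) = 0.7503
P_3 = 1/(1+e^{-1.8800}) = 0.8676
E[score] = 0.5890 + 0.7503 + 0.8676 = 2.2069

2.207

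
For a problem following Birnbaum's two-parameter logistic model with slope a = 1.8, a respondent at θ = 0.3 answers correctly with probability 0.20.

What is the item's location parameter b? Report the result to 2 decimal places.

1.07

P(θ) = 1 / (1 + exp(−a(θ − b)))
logit(0.20) = ln(0.20/0.80) = -1.3863
b = θ − logit/(a) = 0.3 − (-1.3863)/1.8000 = 1.0702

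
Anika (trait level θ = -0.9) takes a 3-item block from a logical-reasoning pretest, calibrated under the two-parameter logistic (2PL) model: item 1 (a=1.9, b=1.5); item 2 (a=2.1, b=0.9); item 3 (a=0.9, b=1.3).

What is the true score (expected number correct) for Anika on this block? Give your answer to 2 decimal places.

P(θ) = 1 / (1 + exp(−a(θ − b)))
P_1 = 1/(1+e^{4.5600}) = 0.0104
P_2 = 1/(1+e^{3.7800}) = 0.0223
P_3 = 1/(1+e^{1.9800}) = 0.1213
E[score] = 0.0104 + 0.0223 + 0.1213 = 0.1540

0.15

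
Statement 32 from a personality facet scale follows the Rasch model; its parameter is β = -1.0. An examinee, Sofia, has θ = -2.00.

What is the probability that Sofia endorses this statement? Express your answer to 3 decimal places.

P(θ) = 1 / (1 + exp(−(θ − β)))
Exponent: (-2.00 − (-1.0)) = -1.0000
1/(1 + e^{1.0000}) = 0.2689
P = 0.2689

0.269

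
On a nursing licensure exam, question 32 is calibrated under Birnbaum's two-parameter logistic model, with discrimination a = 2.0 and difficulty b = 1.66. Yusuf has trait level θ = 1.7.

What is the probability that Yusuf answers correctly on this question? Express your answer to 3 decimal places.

P(θ) = 1 / (1 + exp(−a(θ − b)))
Exponent: 2.0 × (1.7 − 1.66) = 0.0800
1/(1 + e^{-0.0800}) = 0.5200

0.520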